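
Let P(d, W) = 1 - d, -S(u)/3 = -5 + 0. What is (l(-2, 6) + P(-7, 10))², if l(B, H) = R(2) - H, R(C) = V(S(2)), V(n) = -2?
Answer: 0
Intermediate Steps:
S(u) = 15 (S(u) = -3*(-5 + 0) = -3*(-5) = 15)
R(C) = -2
l(B, H) = -2 - H
(l(-2, 6) + P(-7, 10))² = ((-2 - 1*6) + (1 - 1*(-7)))² = ((-2 - 6) + (1 + 7))² = (-8 + 8)² = 0² = 0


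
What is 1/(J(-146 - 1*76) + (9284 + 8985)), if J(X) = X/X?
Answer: 1/18270 ≈ 5.4735e-5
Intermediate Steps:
J(X) = 1
1/(J(-146 - 1*76) + (9284 + 8985)) = 1/(1 + (9284 + 8985)) = 1/(1 + 18269) = 1/18270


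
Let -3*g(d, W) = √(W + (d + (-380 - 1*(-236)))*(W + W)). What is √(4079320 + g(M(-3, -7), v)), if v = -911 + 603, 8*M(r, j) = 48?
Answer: √(36713880 - 330*√7)/3 ≈ 2019.7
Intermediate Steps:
M(r, j) = 6 (M(r, j) = (⅛)*48 = 6)
v = -308
g(d, W) = -√(W + 2*W*(-144 + d))/3 (g(d, W) = -√(W + (d + (-380 - 1*(-236)))*(W + W))/3 = -√(W + (d + (-380 + 236))*(2*W))/3 = -√(W + (d - 144)*(2*W))/3 = -√(W + (-144 + d)*(2*W))/3 = -√(W + 2*W*(-144 + d))/3)
√(4079320 + g(M(-3, -7), v)) = √(4079320 - 110*√7/3)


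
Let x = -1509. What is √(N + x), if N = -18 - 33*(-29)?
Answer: I*√570 ≈ 23.875*I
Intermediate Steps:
N = 939 (N = -18 + 957 = 939)
√(N + x) = √(939 - 1509) = √(-570) = I*√570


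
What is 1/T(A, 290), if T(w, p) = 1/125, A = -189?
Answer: 125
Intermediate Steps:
T(w, p) = 1/125
1/T(A, 290) = 1/(1/125) = 125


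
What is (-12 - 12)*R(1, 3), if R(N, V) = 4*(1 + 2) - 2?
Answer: -240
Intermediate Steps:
R(N, V) = 10 (R(N, V) = 4*3 - 2 = 12 - 2 = 10)
(-12 - 12)*R(1, 3) = (-12 - 12)*10 = -24*10 = -240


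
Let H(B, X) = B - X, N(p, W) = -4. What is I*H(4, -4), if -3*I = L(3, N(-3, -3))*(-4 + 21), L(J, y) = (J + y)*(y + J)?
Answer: -136/3 ≈ -45.333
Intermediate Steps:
L(J, y) = (J + y)**2 (L(J, y) = (J + y)*(J + y) = (J + y)**2)
I = -17/3 (I = -(3 - 4)**2*(-4 + 21)/3 = -(-1)**2*17/3 = -17/3 ≈ -5.6667)
I*H(4, -4) = -17*(4 - 1*(-4))/3 = -17*(4 + 4)/3 = -17/3*8 = -136/3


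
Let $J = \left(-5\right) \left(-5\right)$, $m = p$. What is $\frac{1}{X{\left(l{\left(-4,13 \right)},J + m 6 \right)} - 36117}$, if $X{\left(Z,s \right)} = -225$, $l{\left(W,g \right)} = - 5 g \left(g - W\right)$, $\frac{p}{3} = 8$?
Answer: $- \frac{1}{36342} \approx -2.7516 \cdot 10^{-5}$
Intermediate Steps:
$p = 24$ ($p = 3 \cdot 8 = 24$)
$m = 24$
$J = 25$
$l{\left(W,g \right)} = - 5 g \left(g - W\right)$
$\frac{1}{X{\left(l{\left(-4,13 \right)},J + m 6 \right)} - 36117} = \frac{1}{-225 - 36117} = \frac{1}{-36342} = - \frac{1}{36342}$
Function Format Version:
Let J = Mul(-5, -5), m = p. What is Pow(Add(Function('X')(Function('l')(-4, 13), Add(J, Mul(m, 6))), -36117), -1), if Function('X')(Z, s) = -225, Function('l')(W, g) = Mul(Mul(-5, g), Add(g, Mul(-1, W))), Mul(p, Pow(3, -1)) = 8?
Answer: Rational(-1, 36342) ≈ -2.7516e-5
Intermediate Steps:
p = 24 (p = Mul(3, 8) = 24)
m = 24
J = 25
Function('l')(W, g) = Mul(-5, g, Add(g, Mul(-1, W)))
Pow(Add(Function('X')(Function('l')(-4, 13), Add(J, Mul(m, 6))), -36117), -1) = Pow(Add(-225, -36117), -1) = Pow(-36342, -1) = Rational(-1, 36342)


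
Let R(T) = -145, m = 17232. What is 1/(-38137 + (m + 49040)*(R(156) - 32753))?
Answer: -1/2180254393 ≈ -4.5866e-10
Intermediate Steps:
1/(-38137 + (m + 49040)*(R(156) - 32753)) = 1/(-38137 + (17232 + 49040)*(-145 - 32753)) = 1/(-38137 + 66272*(-32898)) = 1/(-38137 - 2180216256) = 1/(-2180254393) = -1/2180254393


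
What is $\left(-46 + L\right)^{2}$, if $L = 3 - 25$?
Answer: $4624$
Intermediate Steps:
$L = -22$
$\left(-46 + L\right)^{2} = \left(-46 - 22\right)^{2} = \left(-68\right)^{2} = 4624$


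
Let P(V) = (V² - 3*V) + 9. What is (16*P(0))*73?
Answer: 10512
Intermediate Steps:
P(V) = 9 + V² - 3*V
(16*P(0))*73 = (16*(9 + 0² - 3*0))*73 = (16*(9 + 0 + 0))*73 = (16*9)*73 = 144*73 = 10512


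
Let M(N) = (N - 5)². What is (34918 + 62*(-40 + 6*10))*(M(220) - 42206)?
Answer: 145319002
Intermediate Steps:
M(N) = (-5 + N)²
(34918 + 62*(-40 + 6*10))*(M(220) - 42206) = (34918 + 62*(-40 + 6*10))*((-5 + 220)² - 42206) = (34918 + 62*(-40 + 60))*(215² - 42206) = (34918 + 62*20)*(46225 - 42206) = (34918 + 1240)*4019 = 36158*4019 = 145319002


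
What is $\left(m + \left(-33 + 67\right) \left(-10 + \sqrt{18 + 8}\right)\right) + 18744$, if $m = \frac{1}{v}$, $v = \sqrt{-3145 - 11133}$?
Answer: $18404 + 34 \sqrt{26} - \frac{i \sqrt{118}}{1298} \approx 18577.0 - 0.0083689 i$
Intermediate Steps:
$v = 11 i \sqrt{118}$ ($v = \sqrt{-14278} = 11 i \sqrt{118} \approx 119.49 i$)
$m = - \frac{i \sqrt{118}}{1298}$ ($m = \frac{1}{11 i \sqrt{118}} = - \frac{i \sqrt{118}}{1298} \approx - 0.0083689 i$)
$\left(m + \left(-33 + 67\right) \left(-10 + \sqrt{18 + 8}\right)\right) + 18744 = \left(- \frac{i \sqrt{118}}{1298} + \left(-33 + 67\right) \left(-10 + \sqrt{18 + 8}\right)\right) + 18744 = \left(- \frac{i \sqrt{118}}{1298} + 34 \left(-10 + \sqrt{26}\right)\right) + 18744 = \left(- \frac{i \sqrt{118}}{1298} - \left(340 - 34 \sqrt{26}\right)\right) + 18744 = \left(-340 + 34 \sqrt{26} - \frac{i \sqrt{118}}{1298}\right) + 18744 = 18404 + 34 \sqrt{26} - \frac{i \sqrt{118}}{1298}$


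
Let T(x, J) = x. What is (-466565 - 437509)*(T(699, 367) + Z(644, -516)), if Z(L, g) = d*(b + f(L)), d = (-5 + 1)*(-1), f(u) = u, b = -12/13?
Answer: -38447554998/13 ≈ -2.9575e+9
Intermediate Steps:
b = -12/13 (b = -12*1/13 = -12/13 ≈ -0.92308)
d = 4 (d = -4*(-1) = 4)
Z(L, g) = -48/13 + 4*L (Z(L, g) = 4*(-12/13 + L) = -48/13 + 4*L)
(-466565 - 437509)*(T(699, 367) + Z(644, -516)) = (-466565 - 437509)*(699 + (-48/13 + 4*644)) = -904074*(699 + (-48/13 + 2576)) = -904074*(699 + 33440/13) = -904074*42527/13 = -38447554998/13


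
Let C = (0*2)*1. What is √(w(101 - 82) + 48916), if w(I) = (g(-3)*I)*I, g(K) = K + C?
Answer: √47833 ≈ 218.71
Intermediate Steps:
C = 0 (C = 0*1 = 0)
g(K) = K (g(K) = K + 0 = K)
w(I) = -3*I² (w(I) = (-3*I)*I = -3*I²)
√(w(101 - 82) + 48916) = √(-3*(101 - 82)² + 48916) = √(-3*19² + 48916) = √(-3*361 + 48916) = √(-1083 + 48916) = √47833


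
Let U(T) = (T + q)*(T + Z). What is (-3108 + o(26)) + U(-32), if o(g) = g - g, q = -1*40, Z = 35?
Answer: -3324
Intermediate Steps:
q = -40
o(g) = 0
U(T) = (-40 + T)*(35 + T) (U(T) = (T - 40)*(T + 35) = (-40 + T)*(35 + T))
(-3108 + o(26)) + U(-32) = (-3108 + 0) + (-1400 + (-32)² - 5*(-32)) = -3108 + (-1400 + 1024 + 160) = -3108 - 216 = -3324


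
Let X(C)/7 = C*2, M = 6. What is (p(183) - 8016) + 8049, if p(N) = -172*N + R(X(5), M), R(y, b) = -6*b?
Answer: -31479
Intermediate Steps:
X(C) = 14*C (X(C) = 7*(C*2) = 7*(2*C) = 14*C)
p(N) = -36 - 172*N (p(N) = -172*N - 6*6 = -172*N - 36 = -36 - 172*N)
(p(183) - 8016) + 8049 = ((-36 - 172*183) - 8016) + 8049 = ((-36 - 31476) - 8016) + 8049 = (-31512 - 8016) + 8049 = -39528 + 8049 = -31479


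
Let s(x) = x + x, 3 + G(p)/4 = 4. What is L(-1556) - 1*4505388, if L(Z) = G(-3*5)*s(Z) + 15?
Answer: -4517821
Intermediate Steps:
G(p) = 4 (G(p) = -12 + 4*4 = -12 + 16 = 4)
s(x) = 2*x
L(Z) = 15 + 8*Z (L(Z) = 4*(2*Z) + 15 = 8*Z + 15 = 15 + 8*Z)
L(-1556) - 1*4505388 = (15 + 8*(-1556)) - 1*4505388 = (15 - 12448) - 4505388 = -12433 - 4505388 = -4517821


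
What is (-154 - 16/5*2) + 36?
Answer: -622/5 ≈ -124.40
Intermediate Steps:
(-154 - 16/5*2) + 36 = (-154 - 32/5) + 36 = -802/5 + 36 = -622/5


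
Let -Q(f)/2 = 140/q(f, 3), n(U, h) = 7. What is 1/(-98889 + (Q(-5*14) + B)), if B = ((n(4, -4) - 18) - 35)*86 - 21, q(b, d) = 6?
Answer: -3/308738 ≈ -9.7170e-6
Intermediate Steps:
B = -3977 (B = ((7 - 18) - 35)*86 - 21 = (-11 - 35)*86 - 21 = -46*86 - 21 = -3956 - 21 = -3977)
Q(f) = -140/3 (Q(f) = -280/6 = -2*70/3 = -140/3)
1/(-98889 + (Q(-5*14) + B)) = 1/(-98889 + (-140/3 - 3977)) = 1/(-98889 - 12071/3) = 1/(-308738/3) = -3/308738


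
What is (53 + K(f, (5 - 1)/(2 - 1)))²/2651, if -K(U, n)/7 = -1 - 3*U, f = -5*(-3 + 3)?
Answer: 3600/2651 ≈ 1.3580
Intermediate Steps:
f = 0 (f = -5*0 = 0)
K(U, n) = 7 + 21*U (K(U, n) = -7*(-1 - 3*U) = 7 + 21*U)
(53 + K(f, (5 - 1)/(2 - 1)))²/2651 = (53 + (7 + 21*0))²/2651 = (53 + (7 + 0))²*(1/2651) = (53 + 7)²*(1/2651) = 60²*(1/2651) = 3600*(1/2651) = 3600/2651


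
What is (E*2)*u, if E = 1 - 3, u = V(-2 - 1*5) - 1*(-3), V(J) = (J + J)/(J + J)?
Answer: -16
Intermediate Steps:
V(J) = 1 (V(J) = (2*J)/((2*J)) = (2*J)*(1/(2*J)) = 1)
u = 4 (u = 1 - 1*(-3) = 1 + 3 = 4)
E = -2
(E*2)*u = -2*2*4 = -4*4 = -16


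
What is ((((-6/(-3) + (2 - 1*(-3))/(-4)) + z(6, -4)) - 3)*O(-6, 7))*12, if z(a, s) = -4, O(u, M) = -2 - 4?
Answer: 450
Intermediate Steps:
O(u, M) = -6
((((-6/(-3) + (2 - 1*(-3))/(-4)) + z(6, -4)) - 3)*O(-6, 7))*12 = ((((-6/(-3) + (2 - 1*(-3))/(-4)) - 4) - 3)*(-6))*12 = ((((-6*(-⅓) + (2 + 3)*(-¼)) - 4) - 3)*(-6))*12 = ((((2 + 5*(-¼)) - 4) - 3)*(-6))*12 = ((((2 - 5/4) - 4) - 3)*(-6))*12 = (((¾ - 4) - 3)*(-6))*12 = ((-13/4 - 3)*(-6))*12 = -25/4*(-6)*12 = (75/2)*12 = 450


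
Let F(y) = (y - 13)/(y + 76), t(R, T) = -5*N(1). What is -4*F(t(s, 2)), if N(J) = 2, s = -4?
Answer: 46/33 ≈ 1.3939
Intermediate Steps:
t(R, T) = -10 (t(R, T) = -5*2 = -10)
F(y) = (-13 + y)/(76 + y)
-4*F(t(s, 2)) = -4*(-13 - 10)/(76 - 10) = -4*(-23)/66 = -2*(-23)/33 = -4*(-23/66) = 46/33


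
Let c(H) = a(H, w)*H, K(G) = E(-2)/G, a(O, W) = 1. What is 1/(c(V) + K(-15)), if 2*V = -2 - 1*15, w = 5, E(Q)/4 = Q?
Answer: -30/239 ≈ -0.12552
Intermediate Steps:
E(Q) = 4*Q
K(G) = -8/G (K(G) = (4*(-2))/G = -8/G)
V = -17/2 (V = (-2 - 1*15)/2 = (-2 - 15)/2 = (1/2)*(-17) = -17/2 ≈ -8.5000)
c(H) = H (c(H) = 1*H = H)
1/(c(V) + K(-15)) = 1/(-17/2 - 8/(-15)) = 1/(-17/2 - 8*(-1/15)) = 1/(-17/2 + 8/15) = 1/(-239/30) = -30/239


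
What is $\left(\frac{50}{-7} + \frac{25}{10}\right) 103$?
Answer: $- \frac{6695}{14} \approx -478.21$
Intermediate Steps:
$\left(\frac{50}{-7} + \frac{25}{10}\right) 103 = \left(50 \left(- \frac{1}{7}\right) + 25 \cdot \frac{1}{10}\right) 103 = \left(- \frac{50}{7} + \frac{5}{2}\right) 103 = \left(- \frac{65}{14}\right) 103 = - \frac{6695}{14}$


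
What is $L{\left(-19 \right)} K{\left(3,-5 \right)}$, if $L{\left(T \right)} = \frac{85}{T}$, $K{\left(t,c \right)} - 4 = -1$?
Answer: $- \frac{255}{19} \approx -13.421$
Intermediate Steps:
$K{\left(t,c \right)} = 3$ ($K{\left(t,c \right)} = 4 - 1 = 3$)
$L{\left(-19 \right)} K{\left(3,-5 \right)} = \frac{85}{-19} \cdot 3 = 85 \left(- \frac{1}{19}\right) 3 = \left(- \frac{85}{19}\right) 3 = - \frac{255}{19}$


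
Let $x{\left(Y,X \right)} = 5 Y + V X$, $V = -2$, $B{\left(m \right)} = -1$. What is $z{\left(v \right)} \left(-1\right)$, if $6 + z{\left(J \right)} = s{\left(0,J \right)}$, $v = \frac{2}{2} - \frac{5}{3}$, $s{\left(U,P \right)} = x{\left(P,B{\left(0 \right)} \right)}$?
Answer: $\frac{22}{3} \approx 7.3333$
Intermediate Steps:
$x{\left(Y,X \right)} = - 2 X + 5 Y$ ($x{\left(Y,X \right)} = 5 Y - 2 X = - 2 X + 5 Y$)
$s{\left(U,P \right)} = 2 + 5 P$ ($s{\left(U,P \right)} = \left(-2\right) \left(-1\right) + 5 P = 2 + 5 P$)
$v = - \frac{2}{3}$ ($v = 2 \cdot \frac{1}{2} - \frac{5}{3} = 1 - \frac{5}{3} = - \frac{2}{3} \approx -0.66667$)
$z{\left(J \right)} = -4 + 5 J$ ($z{\left(J \right)} = -6 + \left(2 + 5 J\right) = -4 + 5 J$)
$z{\left(v \right)} \left(-1\right) = \left(-4 + 5 \left(- \frac{2}{3}\right)\right) \left(-1\right) = \left(-4 - \frac{10}{3}\right) \left(-1\right) = \left(- \frac{22}{3}\right) \left(-1\right) = \frac{22}{3}$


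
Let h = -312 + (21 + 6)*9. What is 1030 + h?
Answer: 961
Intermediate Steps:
h = -69 (h = -312 + 27*9 = -312 + 243 = -69)
1030 + h = 1030 - 69 = 961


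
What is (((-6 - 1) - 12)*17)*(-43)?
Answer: 13889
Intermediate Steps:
(((-6 - 1) - 12)*17)*(-43) = ((-7 - 12)*17)*(-43) = -19*17*(-43) = -323*(-43) = 13889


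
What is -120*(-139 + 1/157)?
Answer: 2618640/157 ≈ 16679.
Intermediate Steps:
-120*(-139 + 1/157) = -120*(-21822/157) = 2618640/157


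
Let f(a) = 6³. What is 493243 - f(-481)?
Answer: 493027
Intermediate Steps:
f(a) = 216
493243 - f(-481) = 493243 - 1*216 = 493243 - 216 = 493027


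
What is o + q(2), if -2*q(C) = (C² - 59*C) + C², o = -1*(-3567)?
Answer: 3622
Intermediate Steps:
o = 3567
q(C) = -C² + 59*C/2 (q(C) = -((C² - 59*C) + C²)/2 = -(-59*C + 2*C²)/2 = -C² + 59*C/2)
o + q(2) = 3567 + (½)*2*(59 - 2*2) = 3567 + (½)*2*(59 - 4) = 3567 + (½)*2*55 = 3567 + 55 = 3622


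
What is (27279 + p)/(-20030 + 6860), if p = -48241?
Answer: 10481/6585 ≈ 1.5916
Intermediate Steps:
(27279 + p)/(-20030 + 6860) = (27279 - 48241)/(-20030 + 6860) = -20962/(-13170) = -20962*(-1/13170) = 10481/6585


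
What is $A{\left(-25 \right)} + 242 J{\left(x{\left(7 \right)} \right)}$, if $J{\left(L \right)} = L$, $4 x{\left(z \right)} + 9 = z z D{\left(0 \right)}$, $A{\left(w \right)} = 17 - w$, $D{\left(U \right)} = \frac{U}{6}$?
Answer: $- \frac{1005}{2} \approx -502.5$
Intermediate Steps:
$D{\left(U \right)} = \frac{U}{6}$ ($D{\left(U \right)} = U \frac{1}{6} = \frac{U}{6}$)
$x{\left(z \right)} = - \frac{9}{4}$ ($x{\left(z \right)} = - \frac{9}{4} + \frac{z z \frac{1}{6} \cdot 0}{4} = - \frac{9}{4} + \frac{z^{2} \cdot 0}{4} = - \frac{9}{4} + \frac{1}{4} \cdot 0 = - \frac{9}{4} + 0 = - \frac{9}{4}$)
$A{\left(-25 \right)} + 242 J{\left(x{\left(7 \right)} \right)} = \left(17 - -25\right) + 242 \left(- \frac{9}{4}\right) = \left(17 + 25\right) - \frac{1089}{2} = 42 - \frac{1089}{2} = - \frac{1005}{2}$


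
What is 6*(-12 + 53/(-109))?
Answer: -8166/109 ≈ -74.917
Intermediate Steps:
6*(-12 + 53/(-109)) = 6*(-12 + 53*(-1/109)) = 6*(-12 - 53/109) = 6*(-1361/109) = -8166/109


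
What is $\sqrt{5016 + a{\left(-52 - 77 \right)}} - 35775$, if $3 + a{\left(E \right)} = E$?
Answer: $-35775 + 2 \sqrt{1221} \approx -35705.0$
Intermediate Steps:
$a{\left(E \right)} = -3 + E$
$\sqrt{5016 + a{\left(-52 - 77 \right)}} - 35775 = \sqrt{5016 - 132} - 35775 = \sqrt{4884} - 35775 = 2 \sqrt{1221} - 35775 = -35775 + 2 \sqrt{1221}$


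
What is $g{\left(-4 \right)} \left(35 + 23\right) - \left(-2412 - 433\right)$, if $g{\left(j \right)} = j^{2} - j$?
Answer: $4005$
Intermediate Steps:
$g{\left(-4 \right)} \left(35 + 23\right) - \left(-2412 - 433\right) = - 4 \left(-1 - 4\right) \left(35 + 23\right) - \left(-2412 - 433\right) = \left(-4\right) \left(-5\right) 58 - \left(-2412 - 433\right) = 20 \cdot 58 - -2845 = 1160 + 2845 = 4005$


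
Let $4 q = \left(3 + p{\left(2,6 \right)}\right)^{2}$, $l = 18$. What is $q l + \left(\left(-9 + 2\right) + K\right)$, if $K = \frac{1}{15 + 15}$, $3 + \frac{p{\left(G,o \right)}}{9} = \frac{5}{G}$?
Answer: $\frac{379}{120} \approx 3.1583$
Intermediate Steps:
$p{\left(G,o \right)} = -27 + \frac{45}{G}$ ($p{\left(G,o \right)} = -27 + 9 \frac{5}{G} = -27 + \frac{45}{G}$)
$K = \frac{1}{30} \approx 0.033333$
$q = \frac{9}{16}$ ($q = \frac{\left(3 - \left(27 - \frac{45}{2}\right)\right)^{2}}{4} = \frac{\left(3 + \left(-27 + 45 \cdot \frac{1}{2}\right)\right)^{2}}{4} = \frac{\left(3 + \left(-27 + \frac{45}{2}\right)\right)^{2}}{4} = \frac{\left(3 - \frac{9}{2}\right)^{2}}{4} = \frac{\left(- \frac{3}{2}\right)^{2}}{4} = \frac{1}{4} \cdot \frac{9}{4} = \frac{9}{16} \approx 0.5625$)
$q l + \left(\left(-9 + 2\right) + K\right) = \frac{9}{16} \cdot 18 + \left(\left(-9 + 2\right) + \frac{1}{30}\right) = \frac{81}{8} + \left(-7 + \frac{1}{30}\right) = \frac{81}{8} - \frac{209}{30} = \frac{379}{120}$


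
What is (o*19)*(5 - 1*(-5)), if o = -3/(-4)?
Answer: 285/2 ≈ 142.50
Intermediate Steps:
o = ¾ (o = -3*(-¼) = ¾ ≈ 0.75000)
(o*19)*(5 - 1*(-5)) = ((¾)*19)*(5 - 1*(-5)) = 57*(5 + 5)/4 = (57/4)*10 = 285/2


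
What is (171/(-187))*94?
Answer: -16074/187 ≈ -85.957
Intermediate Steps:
(171/(-187))*94 = (171*(-1/187))*94 = -171/187*94 = -16074/187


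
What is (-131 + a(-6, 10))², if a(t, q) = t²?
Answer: 9025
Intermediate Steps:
(-131 + a(-6, 10))² = (-131 + (-6)²)² = (-131 + 36)² = (-95)² = 9025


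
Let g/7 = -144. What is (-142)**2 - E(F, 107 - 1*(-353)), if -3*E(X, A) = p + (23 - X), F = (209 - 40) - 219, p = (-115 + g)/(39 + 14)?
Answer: 3208822/159 ≈ 20181.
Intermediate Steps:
g = -1008 (g = 7*(-144) = -1008)
p = -1123/53 (p = (-115 - 1008)/(39 + 14) = -1123/53 ≈ -21.189)
F = -50 (F = 169 - 219 = -50)
E(X, A) = -32/53 + X/3 (E(X, A) = -(-1123/53 + (23 - X))/3 = -(96/53 - X)/3 = -32/53 + X/3)
(-142)**2 - E(F, 107 - 1*(-353)) = (-142)**2 - (-32/53 + (1/3)*(-50)) = 20164 - (-32/53 - 50/3) = 20164 - 1*(-2746/159) = 20164 + 2746/159 = 3208822/159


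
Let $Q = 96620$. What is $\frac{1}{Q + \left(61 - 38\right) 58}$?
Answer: $\frac{1}{97954} \approx 1.0209 \cdot 10^{-5}$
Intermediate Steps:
$\frac{1}{Q + \left(61 - 38\right) 58} = \frac{1}{96620 + \left(61 - 38\right) 58} = \frac{1}{96620 + 23 \cdot 58} = \frac{1}{96620 + 1334} = \frac{1}{97954}$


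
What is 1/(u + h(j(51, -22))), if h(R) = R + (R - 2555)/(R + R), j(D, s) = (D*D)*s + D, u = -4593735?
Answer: -57171/265896917063 ≈ -2.1501e-7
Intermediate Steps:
j(D, s) = D + s*D² (j(D, s) = D²*s + D = s*D² + D = D + s*D²)
h(R) = R + (-2555 + R)/(2*R) (h(R) = R + (-2555 + R)/((2*R)) = R + (-2555 + R)*(1/(2*R)) = R + (-2555 + R)/(2*R))
1/(u + h(j(51, -22))) = 1/(-4593735 + (½ + 51*(1 + 51*(-22)) - 2555*1/(51*(1 + 51*(-22)))/2)) = 1/(-4593735 + (½ + 51*(1 - 1122) - 2555*1/(51*(1 - 1122))/2)) = 1/(-4593735 + (½ + 51*(-1121) - 2555/(2*(51*(-1121))))) = 1/(-4593735 + (½ - 57171 - 2555/2/(-57171))) = 1/(-4593735 + (½ - 57171 - 2555/2*(-1/57171))) = 1/(-4593735 + (½ - 57171 + 2555/114342)) = 1/(-4593735 - 3268493378/57171) = 1/(-265896917063/57171) = -57171/265896917063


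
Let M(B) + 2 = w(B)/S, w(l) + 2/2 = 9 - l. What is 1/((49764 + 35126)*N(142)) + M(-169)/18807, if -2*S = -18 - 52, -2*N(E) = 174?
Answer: 52638851/324094824690 ≈ 0.00016242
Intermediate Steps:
N(E) = -87 (N(E) = -1/2*174 = -87)
w(l) = 8 - l (w(l) = -1 + (9 - l) = 8 - l)
S = 35 (S = -(-18 - 52)/2 = -1/2*(-70) = 35)
M(B) = -62/35 - B/35 (M(B) = -2 + (8 - B)/35 = -2 + (8 - B)*(1/35) = -2 + (8/35 - B/35) = -62/35 - B/35)
1/((49764 + 35126)*N(142)) + M(-169)/18807 = 1/((49764 + 35126)*(-87)) + (-62/35 - 1/35*(-169))/18807 = -1/87/84890 + (-62/35 + 169/35)*(1/18807) = (1/84890)*(-1/87) + (107/35)*(1/18807) = -1/7385430 + 107/658245 = 52638851/324094824690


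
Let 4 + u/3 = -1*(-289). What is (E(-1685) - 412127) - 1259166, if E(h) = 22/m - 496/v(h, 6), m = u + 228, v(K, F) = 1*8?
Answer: -1810077443/1083 ≈ -1.6714e+6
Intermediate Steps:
v(K, F) = 8
u = 855 (u = -12 + 3*(-1*(-289)) = -12 + 3*289 = -12 + 867 = 855)
m = 1083 (m = 855 + 228 = 1083)
E(h) = -67124/1083 (E(h) = 22/1083 - 496/8 = 22*(1/1083) - 496*⅛ = 22/1083 - 62 = -67124/1083)
(E(-1685) - 412127) - 1259166 = (-67124/1083 - 412127) - 1259166 = -446400665/1083 - 1259166 = -1810077443/1083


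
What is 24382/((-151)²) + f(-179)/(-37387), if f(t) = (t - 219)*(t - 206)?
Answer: -368889628/121780141 ≈ -3.0291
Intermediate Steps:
f(t) = (-219 + t)*(-206 + t)
24382/((-151)²) + f(-179)/(-37387) = 24382/((-151)²) + (45114 + (-179)² - 425*(-179))/(-37387) = 24382/22801 + (45114 + 32041 + 76075)*(-1/37387) = 24382*(1/22801) + 153230*(-1/37387) = 24382/22801 - 21890/5341 = -368889628/121780141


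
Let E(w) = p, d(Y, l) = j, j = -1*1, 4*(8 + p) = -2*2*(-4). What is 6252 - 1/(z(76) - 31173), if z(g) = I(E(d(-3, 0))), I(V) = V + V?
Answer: 194943613/31181 ≈ 6252.0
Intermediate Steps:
p = -4 (p = -8 + (-2*2*(-4))/4 = -8 + (-4*(-4))/4 = -8 + (¼)*16 = -8 + 4 = -4)
j = -1
d(Y, l) = -1
E(w) = -4
I(V) = 2*V
z(g) = -8 (z(g) = 2*(-4) = -8)
6252 - 1/(z(76) - 31173) = 6252 - 1/(-8 - 31173) = 6252 - 1/(-31181) = 6252 - 1*(-1/31181) = 6252 + 1/31181 = 194943613/31181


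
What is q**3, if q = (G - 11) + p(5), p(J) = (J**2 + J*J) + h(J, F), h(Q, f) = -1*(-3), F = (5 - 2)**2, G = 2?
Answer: 85184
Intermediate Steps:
F = 9 (F = 3**2 = 9)
h(Q, f) = 3
p(J) = 3 + 2*J**2 (p(J) = (J**2 + J*J) + 3 = (J**2 + J**2) + 3 = 2*J**2 + 3 = 3 + 2*J**2)
q = 44 (q = (2 - 11) + (3 + 2*5**2) = -9 + (3 + 2*25) = -9 + (3 + 50) = -9 + 53 = 44)
q**3 = 44**3 = 85184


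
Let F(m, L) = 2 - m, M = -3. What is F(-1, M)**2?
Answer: 9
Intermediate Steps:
F(-1, M)**2 = (2 - 1*(-1))**2 = (2 + 1)**2 = 3**2 = 9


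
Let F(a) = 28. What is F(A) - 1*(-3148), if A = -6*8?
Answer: 3176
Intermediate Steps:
A = -48
F(A) - 1*(-3148) = 28 - 1*(-3148) = 28 + 3148 = 3176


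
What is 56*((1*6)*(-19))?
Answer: -6384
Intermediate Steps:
56*((1*6)*(-19)) = 56*(6*(-19)) = 56*(-114) = -6384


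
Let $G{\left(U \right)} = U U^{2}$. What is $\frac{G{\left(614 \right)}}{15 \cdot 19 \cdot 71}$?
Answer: $\frac{231475544}{20235} \approx 11439.0$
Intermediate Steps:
$G{\left(U \right)} = U^{3}$
$\frac{G{\left(614 \right)}}{15 \cdot 19 \cdot 71} = \frac{614^{3}}{15 \cdot 19 \cdot 71} = \frac{231475544}{285 \cdot 71} = \frac{231475544}{20235}$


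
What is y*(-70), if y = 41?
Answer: -2870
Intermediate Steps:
y*(-70) = 41*(-70) = -2870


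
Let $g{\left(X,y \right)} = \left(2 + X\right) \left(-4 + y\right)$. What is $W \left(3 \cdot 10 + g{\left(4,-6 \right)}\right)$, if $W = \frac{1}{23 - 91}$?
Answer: $\frac{15}{34} \approx 0.44118$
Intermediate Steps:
$g{\left(X,y \right)} = \left(-4 + y\right) \left(2 + X\right)$
$W = - \frac{1}{68}$ ($W = \frac{1}{-68} = - \frac{1}{68} \approx -0.014706$)
$W \left(3 \cdot 10 + g{\left(4,-6 \right)}\right) = - \frac{3 \cdot 10 + \left(-8 - 16 + 2 \left(-6\right) + 4 \left(-6\right)\right)}{68} = - \frac{30 - 60}{68} = \left(- \frac{1}{68}\right) \left(-30\right) = \frac{15}{34}$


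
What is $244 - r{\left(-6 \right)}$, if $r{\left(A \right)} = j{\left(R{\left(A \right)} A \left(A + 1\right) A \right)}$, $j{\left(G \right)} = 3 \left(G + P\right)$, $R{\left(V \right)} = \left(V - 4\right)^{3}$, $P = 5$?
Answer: $-539771$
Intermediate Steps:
$R{\left(V \right)} = \left(-4 + V\right)^{3}$
$j{\left(G \right)} = 15 + 3 G$ ($j{\left(G \right)} = 3 \left(G + 5\right) = 3 \left(5 + G\right) = 15 + 3 G$)
$r{\left(A \right)} = 15 + 3 A^{2} \left(-4 + A\right)^{3} \left(1 + A\right)$ ($r{\left(A \right)} = 15 + 3 \left(-4 + A\right)^{3} A \left(A + 1\right) A = 15 + 3 \left(-4 + A\right)^{3} A \left(1 + A\right) A = 15 + 3 A \left(-4 + A\right)^{3} \left(1 + A\right) A = 15 + 3 A^{2} \left(-4 + A\right)^{3} \left(1 + A\right)$)
$244 - r{\left(-6 \right)} = 244 - \left(15 + 3 \left(-6\right)^{2} \left(-4 - 6\right)^{3} \left(1 - 6\right)\right) = 244 - \left(15 + 3 \cdot 36 \left(-10\right)^{3} \left(-5\right)\right) = 244 - \left(15 + 3 \cdot 36 \left(-1000\right) \left(-5\right)\right) = 244 - \left(15 + 540000\right) = 244 - 540015 = -539771$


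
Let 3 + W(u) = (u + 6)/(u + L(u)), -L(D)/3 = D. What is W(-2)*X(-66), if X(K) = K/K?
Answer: -2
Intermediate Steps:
X(K) = 1
L(D) = -3*D
W(u) = -3 - (6 + u)/(2*u) (W(u) = -3 + (u + 6)/(u - 3*u) = -3 + (6 + u)/((-2*u)) = -3 + (6 + u)*(-1/(2*u)) = -3 - (6 + u)/(2*u))
W(-2)*X(-66) = (-7/2 - 3/(-2))*1 = (-7/2 - 3*(-½))*1 = (-7/2 + 3/2)*1 = -2*1 = -2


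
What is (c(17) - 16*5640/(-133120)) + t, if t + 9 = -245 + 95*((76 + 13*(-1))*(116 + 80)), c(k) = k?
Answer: 243947325/208 ≈ 1.1728e+6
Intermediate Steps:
t = 1172806 (t = -9 + (-245 + 95*((76 + 13*(-1))*(116 + 80))) = -9 + (-245 + 95*((76 - 13)*196)) = -9 + (-245 + 95*(63*196)) = -9 + (-245 + 95*12348) = -9 + (-245 + 1173060) = -9 + 1172815 = 1172806)
(c(17) - 16*5640/(-133120)) + t = (17 - 16*5640/(-133120)) + 1172806 = (17 - 90240*(-1/133120)) + 1172806 = (17 + 141/208) + 1172806 = 3677/208 + 1172806 = 243947325/208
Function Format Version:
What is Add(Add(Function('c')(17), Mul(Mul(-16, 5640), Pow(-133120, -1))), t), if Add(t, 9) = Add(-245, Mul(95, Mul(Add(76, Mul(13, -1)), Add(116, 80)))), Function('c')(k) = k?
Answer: Rational(243947325, 208) ≈ 1.1728e+6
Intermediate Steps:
t = 1172806 (t = Add(-9, Add(-245, Mul(95, Mul(Add(76, Mul(13, -1)), Add(116, 80))))) = Add(-9, Add(-245, Mul(95, Mul(Add(76, -13), 196)))) = Add(-9, Add(-245, Mul(95, Mul(63, 196)))) = Add(-9, Add(-245, Mul(95, 12348))) = Add(-9, Add(-245, 1173060)) = Add(-9, 1172815) = 1172806)
Add(Add(Function('c')(17), Mul(Mul(-16, 5640), Pow(-133120, -1))), t) = Add(Add(17, Mul(Mul(-16, 5640), Pow(-133120, -1))), 1172806) = Add(Add(17, Mul(-90240, Rational(-1, 133120))), 1172806) = Add(Add(17, Rational(141, 208)), 1172806) = Add(Rational(3677, 208), 1172806) = Rational(243947325, 208)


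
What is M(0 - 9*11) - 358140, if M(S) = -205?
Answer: -358345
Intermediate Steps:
M(0 - 9*11) - 358140 = -205 - 358140 = -358345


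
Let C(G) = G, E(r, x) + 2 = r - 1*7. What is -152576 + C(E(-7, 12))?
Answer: -152592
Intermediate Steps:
E(r, x) = -9 + r (E(r, x) = -2 + (r - 1*7) = -2 + (r - 7) = -2 + (-7 + r) = -9 + r)
-152576 + C(E(-7, 12)) = -152576 + (-9 - 7) = -152576 - 16 = -152592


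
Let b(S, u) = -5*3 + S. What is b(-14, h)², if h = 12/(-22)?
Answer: 841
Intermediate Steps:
h = -6/11 (h = 12*(-1/22) = -6/11 ≈ -0.54545)
b(S, u) = -15 + S
b(-14, h)² = (-15 - 14)² = (-29)² = 841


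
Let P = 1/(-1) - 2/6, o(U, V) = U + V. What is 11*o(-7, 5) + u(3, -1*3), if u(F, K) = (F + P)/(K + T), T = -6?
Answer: -599/27 ≈ -22.185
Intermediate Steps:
P = -4/3 (P = 1*(-1) - 2*⅙ = -1 - ⅓ = -4/3 ≈ -1.3333)
u(F, K) = (-4/3 + F)/(-6 + K) (u(F, K) = (F - 4/3)/(K - 6) = (-4/3 + F)/(-6 + K))
11*o(-7, 5) + u(3, -1*3) = 11*(-7 + 5) + (-4/3 + 3)/(-6 - 1*3) = 11*(-2) + (5/3)/(-6 - 3) = -22 + (5/3)/(-9) = -22 - ⅑*5/3 = -22 - 5/27 = -599/27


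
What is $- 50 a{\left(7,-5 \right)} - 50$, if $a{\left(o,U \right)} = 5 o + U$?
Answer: $-1550$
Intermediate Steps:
$a{\left(o,U \right)} = U + 5 o$
$- 50 a{\left(7,-5 \right)} - 50 = - 50 \left(-5 + 5 \cdot 7\right) - 50 = - 50 \left(-5 + 35\right) - 50 = \left(-50\right) 30 - 50 = -1500 - 50 = -1550$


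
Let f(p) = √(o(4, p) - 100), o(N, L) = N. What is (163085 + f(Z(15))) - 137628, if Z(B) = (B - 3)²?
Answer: 25457 + 4*I*√6 ≈ 25457.0 + 9.798*I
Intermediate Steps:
Z(B) = (-3 + B)²
f(p) = 4*I*√6 (f(p) = √(4 - 100) = √(-96) = 4*I*√6)
(163085 + f(Z(15))) - 137628 = (163085 + 4*I*√6) - 137628 = 25457 + 4*I*√6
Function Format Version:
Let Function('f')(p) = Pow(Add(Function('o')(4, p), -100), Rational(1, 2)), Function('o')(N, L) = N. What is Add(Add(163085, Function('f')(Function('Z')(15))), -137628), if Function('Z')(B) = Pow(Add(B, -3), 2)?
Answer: Add(25457, Mul(4, I, Pow(6, Rational(1, 2)))) ≈ Add(25457., Mul(9.7980, I))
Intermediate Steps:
Function('Z')(B) = Pow(Add(-3, B), 2)
Function('f')(p) = Mul(4, I, Pow(6, Rational(1, 2))) (Function('f')(p) = Pow(Add(4, -100), Rational(1, 2)) = Pow(-96, Rational(1, 2)) = Mul(4, I, Pow(6, Rational(1, 2))))
Add(Add(163085, Function('f')(Function('Z')(15))), -137628) = Add(Add(163085, Mul(4, I, Pow(6, Rational(1, 2)))), -137628) = Add(25457, Mul(4, I, Pow(6, Rational(1, 2))))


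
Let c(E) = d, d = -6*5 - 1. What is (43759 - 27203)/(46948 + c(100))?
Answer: 16556/46917 ≈ 0.35288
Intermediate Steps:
d = -31 (d = -30 - 1 = -31)
c(E) = -31
(43759 - 27203)/(46948 + c(100)) = (43759 - 27203)/(46948 - 31) = 16556/46917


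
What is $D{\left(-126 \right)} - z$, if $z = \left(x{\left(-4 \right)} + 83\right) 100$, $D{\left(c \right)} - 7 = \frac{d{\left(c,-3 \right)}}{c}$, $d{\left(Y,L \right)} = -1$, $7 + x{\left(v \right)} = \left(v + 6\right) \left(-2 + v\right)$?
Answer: $- \frac{805517}{126} \approx -6393.0$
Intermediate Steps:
$x{\left(v \right)} = -7 + \left(-2 + v\right) \left(6 + v\right)$ ($x{\left(v \right)} = -7 + \left(v + 6\right) \left(-2 + v\right) = -7 + \left(6 + v\right) \left(-2 + v\right) = -7 + \left(-2 + v\right) \left(6 + v\right)$)
$D{\left(c \right)} = 7 - \frac{1}{c}$
$z = 6400$ ($z = \left(\left(-19 + \left(-4\right)^{2} + 4 \left(-4\right)\right) + 83\right) 100 = \left(\left(-19 + 16 - 16\right) + 83\right) 100 = \left(-19 + 83\right) 100 = 64 \cdot 100 = 6400$)
$D{\left(-126 \right)} - z = \left(7 - \frac{1}{-126}\right) - 6400 = \left(7 - - \frac{1}{126}\right) - 6400 = \left(7 + \frac{1}{126}\right) - 6400 = \frac{883}{126} - 6400 = - \frac{805517}{126}$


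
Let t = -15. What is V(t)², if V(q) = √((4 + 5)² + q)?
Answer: 66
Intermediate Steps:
V(q) = √(81 + q) (V(q) = √(9² + q) = √(81 + q))
V(t)² = (√(81 - 15))² = (√66)² = 66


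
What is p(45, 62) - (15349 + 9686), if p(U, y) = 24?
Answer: -25011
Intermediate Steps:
p(45, 62) - (15349 + 9686) = 24 - (15349 + 9686) = 24 - 1*25035 = 24 - 25035 = -25011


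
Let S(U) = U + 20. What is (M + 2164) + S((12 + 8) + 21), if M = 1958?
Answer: 4183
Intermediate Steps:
S(U) = 20 + U
(M + 2164) + S((12 + 8) + 21) = (1958 + 2164) + (20 + ((12 + 8) + 21)) = 4122 + (20 + (20 + 21)) = 4122 + (20 + 41) = 4122 + 61 = 4183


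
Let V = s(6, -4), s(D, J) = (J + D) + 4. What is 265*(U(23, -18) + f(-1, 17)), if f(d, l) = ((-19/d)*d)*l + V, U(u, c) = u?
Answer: -77910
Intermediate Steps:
s(D, J) = 4 + D + J (s(D, J) = (D + J) + 4 = 4 + D + J)
V = 6 (V = 4 + 6 - 4 = 6)
f(d, l) = 6 - 19*l (f(d, l) = ((-19/d)*d)*l + 6 = -19*l + 6 = 6 - 19*l)
265*(U(23, -18) + f(-1, 17)) = 265*(23 + (6 - 19*17)) = 265*(23 + (6 - 323)) = 265*(23 - 317) = 265*(-294) = -77910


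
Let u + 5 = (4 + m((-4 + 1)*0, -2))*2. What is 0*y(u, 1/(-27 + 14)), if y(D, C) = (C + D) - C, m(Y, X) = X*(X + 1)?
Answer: 0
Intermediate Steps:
m(Y, X) = X*(1 + X)
u = 7 (u = -5 + (4 - 2*(1 - 2))*2 = -5 + (4 - 2*(-1))*2 = -5 + (4 + 2)*2 = -5 + 6*2 = -5 + 12 = 7)
y(D, C) = D
0*y(u, 1/(-27 + 14)) = 0*7 = 0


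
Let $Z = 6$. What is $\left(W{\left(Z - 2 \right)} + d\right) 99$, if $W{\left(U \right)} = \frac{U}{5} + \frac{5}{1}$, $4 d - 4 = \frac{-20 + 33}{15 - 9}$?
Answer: $\frac{29073}{40} \approx 726.83$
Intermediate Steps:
$d = \frac{37}{24}$ ($d = 1 + \frac{\left(-20 + 33\right) \frac{1}{15 - 9}}{4} = 1 + \frac{13 \cdot \frac{1}{6}}{4} = 1 + \frac{1}{4} \cdot \frac{13}{6} = 1 + \frac{13}{24} = \frac{37}{24} \approx 1.5417$)
$W{\left(U \right)} = 5 + \frac{U}{5}$ ($W{\left(U \right)} = U \frac{1}{5} + 5 \cdot 1 = \frac{U}{5} + 5 = 5 + \frac{U}{5}$)
$\left(W{\left(Z - 2 \right)} + d\right) 99 = \left(\left(5 + \frac{6 - 2}{5}\right) + \frac{37}{24}\right) 99 = \left(\left(5 + \frac{1}{5} \cdot 4\right) + \frac{37}{24}\right) 99 = \left(\left(5 + \frac{4}{5}\right) + \frac{37}{24}\right) 99 = \left(\frac{29}{5} + \frac{37}{24}\right) 99 = \frac{881}{120} \cdot 99 = \frac{29073}{40}$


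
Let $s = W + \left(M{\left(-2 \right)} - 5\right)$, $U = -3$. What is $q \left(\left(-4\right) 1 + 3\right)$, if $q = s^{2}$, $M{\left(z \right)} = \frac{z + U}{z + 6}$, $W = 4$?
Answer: $- \frac{81}{16} \approx -5.0625$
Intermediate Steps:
$M{\left(z \right)} = \frac{-3 + z}{6 + z}$ ($M{\left(z \right)} = \frac{z - 3}{z + 6} = \frac{-3 + z}{6 + z}$)
$s = - \frac{9}{4}$ ($s = 4 - \left(5 - \frac{-3 - 2}{6 - 2}\right) = 4 - \left(5 - \frac{1}{4} \left(-5\right)\right) = 4 + \left(\frac{1}{4} \left(-5\right) - 5\right) = 4 - \frac{25}{4} = - \frac{9}{4} \approx -2.25$)
$q = \frac{81}{16}$ ($q = \left(- \frac{9}{4}\right)^{2} = \frac{81}{16} \approx 5.0625$)
$q \left(\left(-4\right) 1 + 3\right) = \frac{81 \left(\left(-4\right) 1 + 3\right)}{16} = \frac{81 \left(-4 + 3\right)}{16} = \frac{81}{16} \left(-1\right) = - \frac{81}{16}$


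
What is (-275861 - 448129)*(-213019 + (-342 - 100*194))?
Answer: 168516636390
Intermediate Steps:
(-275861 - 448129)*(-213019 + (-342 - 100*194)) = -723990*(-213019 + (-342 - 19400)) = -723990*(-213019 - 19742) = -723990*(-232761) = 168516636390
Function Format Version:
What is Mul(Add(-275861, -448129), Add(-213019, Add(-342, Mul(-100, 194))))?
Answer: 168516636390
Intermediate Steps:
Mul(Add(-275861, -448129), Add(-213019, Add(-342, Mul(-100, 194)))) = Mul(-723990, Add(-213019, Add(-342, -19400))) = Mul(-723990, Add(-213019, -19742)) = Mul(-723990, -232761) = 168516636390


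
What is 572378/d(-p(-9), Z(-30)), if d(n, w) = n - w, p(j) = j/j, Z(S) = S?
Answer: 572378/29 ≈ 19737.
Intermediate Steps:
p(j) = 1
572378/d(-p(-9), Z(-30)) = 572378/(-1*1 - 1*(-30)) = 572378/(-1 + 30) = 572378/29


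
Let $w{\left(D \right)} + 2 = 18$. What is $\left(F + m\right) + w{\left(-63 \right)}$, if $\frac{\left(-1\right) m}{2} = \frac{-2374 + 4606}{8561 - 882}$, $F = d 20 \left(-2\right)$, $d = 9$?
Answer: $- \frac{2646040}{7679} \approx -344.58$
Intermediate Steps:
$F = -360$ ($F = 9 \cdot 20 \left(-2\right) = 180 \left(-2\right) = -360$)
$m = - \frac{4464}{7679}$ ($m = - 2 \frac{-2374 + 4606}{8561 - 882} = - 2 \cdot \frac{2232}{7679} = - 2 \cdot 2232 \cdot \frac{1}{7679} = \left(-2\right) \frac{2232}{7679} = - \frac{4464}{7679} \approx -0.58133$)
$w{\left(D \right)} = 16$ ($w{\left(D \right)} = -2 + 18 = 16$)
$\left(F + m\right) + w{\left(-63 \right)} = \left(-360 - \frac{4464}{7679}\right) + 16 = - \frac{2768904}{7679} + 16 = - \frac{2646040}{7679}$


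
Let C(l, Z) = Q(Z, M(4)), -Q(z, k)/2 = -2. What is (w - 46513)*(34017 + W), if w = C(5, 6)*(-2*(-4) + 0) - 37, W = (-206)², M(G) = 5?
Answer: -3556440654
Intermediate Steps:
Q(z, k) = 4 (Q(z, k) = -2*(-2) = 4)
C(l, Z) = 4
W = 42436
w = -5 (w = 4*(-2*(-4) + 0) - 37 = 4*(8 + 0) - 37 = 4*8 - 37 = 32 - 37 = -5)
(w - 46513)*(34017 + W) = (-5 - 46513)*(34017 + 42436) = -46518*76453 = -3556440654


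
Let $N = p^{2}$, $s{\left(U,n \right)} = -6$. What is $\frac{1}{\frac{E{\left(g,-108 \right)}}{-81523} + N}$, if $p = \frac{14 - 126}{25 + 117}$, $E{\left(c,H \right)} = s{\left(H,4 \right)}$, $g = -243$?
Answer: $\frac{410957443}{255686374} \approx 1.6073$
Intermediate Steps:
$E{\left(c,H \right)} = -6$
$p = - \frac{56}{71}$ ($p = - \frac{112}{142} = \left(-112\right) \frac{1}{142} = - \frac{56}{71} \approx -0.78873$)
$N = \frac{3136}{5041}$ ($N = \left(- \frac{56}{71}\right)^{2} = \frac{3136}{5041} \approx 0.6221$)
$\frac{1}{\frac{E{\left(g,-108 \right)}}{-81523} + N} = \frac{1}{- \frac{6}{-81523} + \frac{3136}{5041}} = \frac{1}{\left(-6\right) \left(- \frac{1}{81523}\right) + \frac{3136}{5041}} = \frac{1}{\frac{6}{81523} + \frac{3136}{5041}} = \frac{1}{\frac{255686374}{410957443}} = \frac{410957443}{255686374}$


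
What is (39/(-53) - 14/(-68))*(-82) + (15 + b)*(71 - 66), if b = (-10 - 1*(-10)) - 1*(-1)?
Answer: 111235/901 ≈ 123.46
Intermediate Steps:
b = 1 (b = (-10 + 10) + 1 = 0 + 1 = 1)
(39/(-53) - 14/(-68))*(-82) + (15 + b)*(71 - 66) = (39/(-53) - 14/(-68))*(-82) + (15 + 1)*(71 - 66) = (39*(-1/53) - 14*(-1/68))*(-82) + 16*5 = (-39/53 + 7/34)*(-82) + 80 = -955/1802*(-82) + 80 = 39155/901 + 80 = 111235/901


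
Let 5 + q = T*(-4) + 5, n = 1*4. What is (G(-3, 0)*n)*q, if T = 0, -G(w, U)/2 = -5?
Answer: 0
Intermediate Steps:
n = 4
G(w, U) = 10 (G(w, U) = -2*(-5) = 10)
q = 0 (q = -5 + (0*(-4) + 5) = -5 + (0 + 5) = -5 + 5 = 0)
(G(-3, 0)*n)*q = (10*4)*0 = 40*0 = 0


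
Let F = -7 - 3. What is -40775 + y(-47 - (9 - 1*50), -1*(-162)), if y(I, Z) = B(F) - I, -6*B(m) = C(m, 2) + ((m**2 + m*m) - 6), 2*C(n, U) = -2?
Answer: -244807/6 ≈ -40801.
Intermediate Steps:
C(n, U) = -1 (C(n, U) = (1/2)*(-2) = -1)
F = -10
B(m) = 7/6 - m**2/3 (B(m) = -(-1 + ((m**2 + m*m) - 6))/6 = -(-1 + ((m**2 + m**2) - 6))/6 = -(-1 + (2*m**2 - 6))/6 = -(-1 + (-6 + 2*m**2))/6 = -(-7 + 2*m**2)/6 = 7/6 - m**2/3)
y(I, Z) = -193/6 - I (y(I, Z) = (7/6 - 1/3*(-10)**2) - I = (7/6 - 1/3*100) - I = (7/6 - 100/3) - I = -193/6 - I)
-40775 + y(-47 - (9 - 1*50), -1*(-162)) = -40775 + (-193/6 - (-47 - (9 - 1*50))) = -40775 + (-193/6 - (-47 - (9 - 50))) = -40775 + (-193/6 - (-47 - 1*(-41))) = -40775 + (-193/6 - (-47 + 41)) = -40775 + (-193/6 - 1*(-6)) = -40775 + (-193/6 + 6) = -40775 - 157/6 = -244807/6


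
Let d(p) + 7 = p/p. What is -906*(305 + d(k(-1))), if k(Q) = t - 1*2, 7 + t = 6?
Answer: -270894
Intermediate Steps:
t = -1 (t = -7 + 6 = -1)
k(Q) = -3 (k(Q) = -1 - 1*2 = -1 - 2 = -3)
d(p) = -6 (d(p) = -7 + p/p = -7 + 1 = -6)
-906*(305 + d(k(-1))) = -906*(305 - 6) = -906*299 = -270894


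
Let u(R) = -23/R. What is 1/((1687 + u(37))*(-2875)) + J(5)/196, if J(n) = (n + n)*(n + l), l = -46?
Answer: -18387323063/8790036500 ≈ -2.0918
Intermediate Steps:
J(n) = 2*n*(-46 + n) (J(n) = (n + n)*(n - 46) = (2*n)*(-46 + n) = 2*n*(-46 + n))
1/((1687 + u(37))*(-2875)) + J(5)/196 = 1/((1687 - 23/37)*(-2875)) + (2*5*(-46 + 5))/196 = -1/2875/(1687 - 23*1/37) + (2*5*(-41))*(1/196) = -1/2875/(1687 - 23/37) - 410*1/196 = -1/2875/(62396/37) - 205/98 = (37/62396)*(-1/2875) - 205/98 = -37/179388500 - 205/98 = -18387323063/8790036500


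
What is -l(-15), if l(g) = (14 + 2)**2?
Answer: -256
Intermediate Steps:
l(g) = 256 (l(g) = 16**2 = 256)
-l(-15) = -1*256 = -256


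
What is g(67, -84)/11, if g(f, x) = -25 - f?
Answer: -92/11 ≈ -8.3636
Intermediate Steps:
g(67, -84)/11 = (-25 - 1*67)/11 = (-25 - 67)*(1/11) = -92*1/11 = -92/11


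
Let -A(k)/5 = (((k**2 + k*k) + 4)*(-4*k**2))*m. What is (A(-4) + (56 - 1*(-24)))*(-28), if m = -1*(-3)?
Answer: -969920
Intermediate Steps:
m = 3
A(k) = 60*k**2*(4 + 2*k**2) (A(k) = -5*((k**2 + k*k) + 4)*(-4*k**2)*3 = -5*((k**2 + k**2) + 4)*(-4*k**2)*3 = -5*(2*k**2 + 4)*(-4*k**2)*3 = -5*(4 + 2*k**2)*(-4*k**2)*3 = -5*(-4*k**2*(4 + 2*k**2))*3 = -(-60)*k**2*(4 + 2*k**2) = 60*k**2*(4 + 2*k**2))
(A(-4) + (56 - 1*(-24)))*(-28) = (120*(-4)**2*(2 + (-4)**2) + (56 - 1*(-24)))*(-28) = (120*16*(2 + 16) + (56 + 24))*(-28) = (120*16*18 + 80)*(-28) = (34560 + 80)*(-28) = 34640*(-28) = -969920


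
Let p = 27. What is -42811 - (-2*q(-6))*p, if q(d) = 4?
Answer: -42595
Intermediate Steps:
-42811 - (-2*q(-6))*p = -42811 - (-2*4)*27 = -42811 - (-8)*27 = -42811 - 1*(-216) = -42811 + 216 = -42595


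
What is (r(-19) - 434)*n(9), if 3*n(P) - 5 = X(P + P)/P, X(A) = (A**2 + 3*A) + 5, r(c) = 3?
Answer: -184468/27 ≈ -6832.1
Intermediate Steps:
X(A) = 5 + A**2 + 3*A
n(P) = 5/3 + (5 + 4*P**2 + 6*P)/(3*P) (n(P) = 5/3 + ((5 + (P + P)**2 + 3*(P + P))/P)/3 = 5/3 + ((5 + (2*P)**2 + 3*(2*P))/P)/3 = 5/3 + ((5 + 4*P**2 + 6*P)/P)/3 = 5/3 + (5 + 4*P**2 + 6*P)/(3*P))
(r(-19) - 434)*n(9) = (3 - 434)*((1/3)*(5 + 4*9**2 + 11*9)/9) = -431*(5 + 4*81 + 99)/(3*9) = -431*(5 + 324 + 99)/(3*9) = -431*428/(3*9) = -431*428/27 = -184468/27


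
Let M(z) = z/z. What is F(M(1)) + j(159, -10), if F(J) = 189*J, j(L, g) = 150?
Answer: 339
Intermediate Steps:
M(z) = 1
F(M(1)) + j(159, -10) = 189*1 + 150 = 189 + 150 = 339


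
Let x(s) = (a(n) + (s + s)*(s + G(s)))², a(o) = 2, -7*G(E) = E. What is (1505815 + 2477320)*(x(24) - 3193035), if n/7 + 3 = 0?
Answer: -432127284984265/49 ≈ -8.8189e+12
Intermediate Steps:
G(E) = -E/7
n = -21 (n = -21 + 7*0 = -21 + 0 = -21)
x(s) = (2 + 12*s²/7)² (x(s) = (2 + (s + s)*(s - s/7))² = (2 + (2*s)*(6*s/7))² = (2 + 12*s²/7)²)
(1505815 + 2477320)*(x(24) - 3193035) = (1505815 + 2477320)*(4*(7 + 6*24²)²/49 - 3193035) = 3983135*(4*(7 + 6*576)²/49 - 3193035) = 3983135*(4*(7 + 3456)²/49 - 3193035) = 3983135*((4/49)*3463² - 3193035) = 3983135*((4/49)*11992369 - 3193035) = 3983135*(47969476/49 - 3193035) = 3983135*(-108489239/49) = -432127284984265/49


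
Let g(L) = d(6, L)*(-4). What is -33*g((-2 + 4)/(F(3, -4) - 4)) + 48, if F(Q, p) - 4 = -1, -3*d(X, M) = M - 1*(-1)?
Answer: 92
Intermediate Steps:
d(X, M) = -⅓ - M/3 (d(X, M) = -(M - 1*(-1))/3 = -(M + 1)/3 = -(1 + M)/3 = -⅓ - M/3)
F(Q, p) = 3 (F(Q, p) = 4 - 1 = 3)
g(L) = 4/3 + 4*L/3 (g(L) = (-⅓ - L/3)*(-4) = 4/3 + 4*L/3)
-33*g((-2 + 4)/(F(3, -4) - 4)) + 48 = -33*(4/3 + 4*((-2 + 4)/(3 - 4))/3) + 48 = -33*(4/3 + 4*(2/(-1))/3) + 48 = -33*(4/3 + 4*(2*(-1))/3) + 48 = -33*(4/3 + (4/3)*(-2)) + 48 = -33*(4/3 - 8/3) + 48 = -33*(-4/3) + 48 = 44 + 48 = 92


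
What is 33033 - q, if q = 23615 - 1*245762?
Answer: 255180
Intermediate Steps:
q = -222147 (q = 23615 - 245762 = -222147)
33033 - q = 33033 - 1*(-222147) = 33033 + 222147 = 255180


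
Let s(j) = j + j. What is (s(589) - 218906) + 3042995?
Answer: 2825267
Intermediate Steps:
s(j) = 2*j
(s(589) - 218906) + 3042995 = (2*589 - 218906) + 3042995 = (1178 - 218906) + 3042995 = -217728 + 3042995 = 2825267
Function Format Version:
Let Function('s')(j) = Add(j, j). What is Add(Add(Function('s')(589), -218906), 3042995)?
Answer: 2825267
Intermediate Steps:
Function('s')(j) = Mul(2, j)
Add(Add(Function('s')(589), -218906), 3042995) = Add(Add(Mul(2, 589), -218906), 3042995) = Add(Add(1178, -218906), 3042995) = Add(-217728, 3042995) = 2825267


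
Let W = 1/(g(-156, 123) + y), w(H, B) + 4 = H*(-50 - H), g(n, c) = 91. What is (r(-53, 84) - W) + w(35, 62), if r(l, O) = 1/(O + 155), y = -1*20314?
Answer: -14398371301/4833297 ≈ -2979.0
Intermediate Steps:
y = -20314
r(l, O) = 1/(155 + O)
w(H, B) = -4 + H*(-50 - H)
W = -1/20223 (W = 1/(91 - 20314) = 1/(-20223) = -1/20223 ≈ -4.9449e-5)
(r(-53, 84) - W) + w(35, 62) = (1/(155 + 84) - 1*(-1/20223)) + (-4 - 1*35**2 - 50*35) = (1/239 + 1/20223) + (-4 - 1*1225 - 1750) = (1/239 + 1/20223) + (-4 - 1225 - 1750) = 20462/4833297 - 2979 = -14398371301/4833297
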